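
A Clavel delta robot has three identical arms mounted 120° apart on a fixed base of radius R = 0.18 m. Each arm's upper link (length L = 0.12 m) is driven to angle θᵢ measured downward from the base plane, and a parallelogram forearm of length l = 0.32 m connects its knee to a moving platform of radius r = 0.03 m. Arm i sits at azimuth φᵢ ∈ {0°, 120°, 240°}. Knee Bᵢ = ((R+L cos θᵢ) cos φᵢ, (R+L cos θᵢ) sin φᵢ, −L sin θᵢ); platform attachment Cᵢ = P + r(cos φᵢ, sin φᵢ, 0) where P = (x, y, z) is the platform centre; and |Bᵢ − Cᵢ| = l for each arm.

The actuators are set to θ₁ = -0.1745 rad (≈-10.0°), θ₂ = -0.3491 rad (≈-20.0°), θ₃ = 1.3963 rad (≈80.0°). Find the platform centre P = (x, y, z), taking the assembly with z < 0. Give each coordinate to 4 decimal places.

(0.0639, 0.1256, -0.1911)

φ1=0.0°: virtual centre (0.2682, 0.0000, 0.0208), radius l
arm 2 at φ=120.0°: e+L cos θ2 = 0.2628;  O2 = (-0.1314, 0.2276, 0.0410)
arm 3 at φ=240.0°: e+L cos θ3 = 0.1708;  O3 = (-0.0854, -0.1479, -0.1182)
eliminate P² terms by subtracting sphere 1 from 2 and 3
linear system: -0.7991x+0.4551y = -0.0016−0.0404z; -0.7072x+-0.2959y = -0.0292−-0.2780z
Cramer: x(z) = 0.0247-0.2052z;  y(z) = 0.0397-0.4491z
into |P−O₁|² = l²: 1.2438z² + 0.0226z + -0.0411 = 0;  Δ = 0.2049;  z = -0.1911 or 0.1729 → z<0 root = -0.1911
x = 0.0639, y = 0.1256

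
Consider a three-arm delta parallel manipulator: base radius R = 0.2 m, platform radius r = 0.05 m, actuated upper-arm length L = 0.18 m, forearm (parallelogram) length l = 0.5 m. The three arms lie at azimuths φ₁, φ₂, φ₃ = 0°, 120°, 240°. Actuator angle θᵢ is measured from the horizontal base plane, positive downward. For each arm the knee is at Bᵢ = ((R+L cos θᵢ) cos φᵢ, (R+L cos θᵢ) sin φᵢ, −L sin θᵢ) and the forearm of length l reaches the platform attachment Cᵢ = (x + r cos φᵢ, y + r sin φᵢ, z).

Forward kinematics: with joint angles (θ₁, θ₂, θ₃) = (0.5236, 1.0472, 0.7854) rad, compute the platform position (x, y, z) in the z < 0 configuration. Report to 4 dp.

(0.0814, -0.0500, -0.5340)

O1 = (0.3059·cos0.0°, 0.3059·sin0.0°, -0.0900) = (0.3059, 0.0000, -0.0900)
φ2=120.0°: virtual centre (-0.1200, 0.2078, -0.1559), radius l
arm 3 at φ=240.0°: ρ3 = 0.2773;  O3 = (-0.1386, -0.2401, -0.1273)
|O₂|²−|O₁|² = -0.0198;  |O₃|²−|O₁|² = -0.0086
linear system: -0.8518x+0.4157y = -0.0198−-0.1318z; -0.8890x+-0.4803y = -0.0086−-0.0746z
Cramer: x(z) = 0.0168-0.1211z;  y(z) = -0.0132+0.0689z
into |P−O₁|² = l²: 1.0194z² + 0.2482z + -0.1581 = 0;  Δ = 0.7064;  z = -0.5340 or 0.2905 → z<0 root = -0.5340
x = 0.0814, y = -0.0500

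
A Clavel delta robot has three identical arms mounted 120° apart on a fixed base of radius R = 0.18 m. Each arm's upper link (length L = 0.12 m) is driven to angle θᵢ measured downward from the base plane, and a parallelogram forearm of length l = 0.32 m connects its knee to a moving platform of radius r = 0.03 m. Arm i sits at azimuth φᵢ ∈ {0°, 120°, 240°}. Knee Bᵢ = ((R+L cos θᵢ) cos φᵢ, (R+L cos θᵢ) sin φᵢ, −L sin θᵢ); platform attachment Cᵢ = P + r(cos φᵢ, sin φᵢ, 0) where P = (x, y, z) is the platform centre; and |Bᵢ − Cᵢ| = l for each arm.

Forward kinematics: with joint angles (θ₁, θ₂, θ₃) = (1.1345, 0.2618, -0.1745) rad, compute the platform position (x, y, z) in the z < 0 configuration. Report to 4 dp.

S1 = (0.2007·cos0.0°, 0.2007·sin0.0°, -0.1088) = (0.2007, 0.0000, -0.1088)
S2 = (0.2659·cos120.0°, 0.2659·sin120.0°, -0.0311) = (-0.1330, 0.2303, -0.0311)
S3 = (0.2682·cos240.0°, 0.2682·sin240.0°, 0.0208) = (-0.1341, -0.2322, 0.0208)
eliminate P² terms by subtracting sphere 1 from 2 and 3
[-0.6673 0.4606 0.1554]·P = 0.0196;  [-0.6696 -0.4645 0.2592]·P = 0.0202
Cramer: x(z) = -0.0298+0.3098z;  y(z) = -0.0007+0.1114z
into |P−S₁|² = l²: 1.1084z² + 0.0746z + -0.0375 = 0;  Δ = 0.1716;  z = -0.2205 or 0.1532 → z<0 root = -0.2205
x = -0.0981, y = -0.0252

(-0.0981, -0.0252, -0.2205)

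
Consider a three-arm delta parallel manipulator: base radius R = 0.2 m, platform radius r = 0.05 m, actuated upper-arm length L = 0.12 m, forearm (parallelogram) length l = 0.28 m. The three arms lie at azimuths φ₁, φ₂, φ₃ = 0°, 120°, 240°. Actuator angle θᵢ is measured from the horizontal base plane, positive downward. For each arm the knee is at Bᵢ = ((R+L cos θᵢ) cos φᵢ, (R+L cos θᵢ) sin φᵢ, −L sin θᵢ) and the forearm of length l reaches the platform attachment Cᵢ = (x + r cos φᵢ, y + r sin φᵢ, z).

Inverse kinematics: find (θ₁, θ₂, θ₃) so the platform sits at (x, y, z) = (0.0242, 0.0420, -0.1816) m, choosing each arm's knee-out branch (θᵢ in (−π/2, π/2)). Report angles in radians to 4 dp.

θ₁ = 0.3497, θ₂ = 0.3490, θ₃ = 0.9598

φ1=0.0° → target in arm frame (0.0242, 0.0420)
  e−x'=0.1258;  (l²−L²−(e−x')²−y'²−z²)/2L = 0.0560
  γ=atan2(-0.1816,0.1258)=-0.9650;  ψ=arccos(0.2533)=1.3147;  θ1=γ+ψ≈0.3497
φ2=120.0° → target in arm frame (0.0243, -0.0420)
  e−x'=0.1257;  (l²−L²−(e−x')²−y'²−z²)/2L = 0.0561
  √(A²+B²)=0.2209;  θ2 = -0.9652+1.3142 ≈ 0.3490
arm 3 (φ=240.0°): x'=-0.0485, y'=0.0000
  A=0.1985, B=-0.1816, C=(l²−L²−A²−y'²−z²)/(2L)=-0.0349
  √(A²+B²)=0.2690;  θ3 = -0.7410+1.7008 ≈ 0.9598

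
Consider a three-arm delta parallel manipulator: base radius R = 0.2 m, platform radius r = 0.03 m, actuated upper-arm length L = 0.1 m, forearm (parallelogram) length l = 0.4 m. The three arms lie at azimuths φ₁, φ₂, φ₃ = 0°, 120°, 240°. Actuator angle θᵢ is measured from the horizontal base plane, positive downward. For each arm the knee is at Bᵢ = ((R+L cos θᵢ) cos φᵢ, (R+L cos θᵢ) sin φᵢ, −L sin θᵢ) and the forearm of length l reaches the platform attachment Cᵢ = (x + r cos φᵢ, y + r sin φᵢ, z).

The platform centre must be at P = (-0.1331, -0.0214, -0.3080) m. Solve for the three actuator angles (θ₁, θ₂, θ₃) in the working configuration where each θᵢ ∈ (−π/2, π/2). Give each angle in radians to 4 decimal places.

φ1=0.0° → target in arm frame (-0.1331, -0.0214)
  e−x'=0.3031;  (l²−L²−(e−x')²−y'²−z²)/2L = -0.1860
  γ=atan2(-0.3080,0.3031)=-0.7934;  ψ=arccos(-0.4303)=2.0157;  θ1=γ+ψ≈1.2222
rotate P by −φ2: (0.0480, 0.1260, -0.3080)
  e−x'=0.1220;  (l²−L²−(e−x')²−y'²−z²)/2L = 0.1219
  γ=atan2(-0.3080,0.1220)=-1.1937;  ψ=arccos(0.3681)=1.1938;  θ2=γ+ψ≈0.0001
rotate P by −φ3: (0.0851, -0.1046, -0.3080)
  A=0.0849, B=-0.3080, C=(l²−L²−A²−y'²−z²)/(2L)=0.1850
  γ=atan2(-0.3080,0.0849)=-1.3018;  ψ=arccos(0.5789)=0.9534;  θ3=γ+ψ≈-0.3484

θ₁ = 1.2222, θ₂ = 0.0001, θ₃ = -0.3484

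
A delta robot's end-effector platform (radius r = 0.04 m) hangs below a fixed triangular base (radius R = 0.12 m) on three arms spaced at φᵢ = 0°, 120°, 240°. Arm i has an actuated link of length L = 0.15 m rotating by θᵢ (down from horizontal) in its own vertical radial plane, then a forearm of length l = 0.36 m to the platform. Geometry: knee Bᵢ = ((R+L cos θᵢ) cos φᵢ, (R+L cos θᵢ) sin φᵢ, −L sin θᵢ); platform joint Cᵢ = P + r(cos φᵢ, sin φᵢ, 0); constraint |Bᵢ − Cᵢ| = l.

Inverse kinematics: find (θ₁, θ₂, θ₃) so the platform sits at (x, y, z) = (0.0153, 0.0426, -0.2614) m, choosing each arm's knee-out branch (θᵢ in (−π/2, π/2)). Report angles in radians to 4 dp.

rotate P by −φ1: (0.0153, 0.0426, -0.2614)
  A cos θ + B sin θ = C:  0.0647·cos θ + -0.2614·sin θ = 0.1092
  γ=atan2(-0.2614,0.0647)=-1.3282;  ψ=arccos(0.4056)=1.1531;  θ1=γ+ψ≈-0.1750
rotate P by −φ2: (0.0292, -0.0346, -0.2614)
  e−x'=0.0508;  (l²−L²−(e−x')²−y'²−z²)/2L = 0.1167
  γ=atan2(-0.2614,0.0508)=-1.3790;  ψ=arccos(0.4381)=1.1173;  θ2=γ+ψ≈-0.2617
φ3=240.0° → target in arm frame (-0.0445, -0.0080)
  e−x'=0.1245;  (l²−L²−(e−x')²−y'²−z²)/2L = 0.0773
  √(A²+B²)=0.2896;  θ3 = -1.1262+1.3005 ≈ 0.1743

θ₁ = -0.1750, θ₂ = -0.2617, θ₃ = 0.1743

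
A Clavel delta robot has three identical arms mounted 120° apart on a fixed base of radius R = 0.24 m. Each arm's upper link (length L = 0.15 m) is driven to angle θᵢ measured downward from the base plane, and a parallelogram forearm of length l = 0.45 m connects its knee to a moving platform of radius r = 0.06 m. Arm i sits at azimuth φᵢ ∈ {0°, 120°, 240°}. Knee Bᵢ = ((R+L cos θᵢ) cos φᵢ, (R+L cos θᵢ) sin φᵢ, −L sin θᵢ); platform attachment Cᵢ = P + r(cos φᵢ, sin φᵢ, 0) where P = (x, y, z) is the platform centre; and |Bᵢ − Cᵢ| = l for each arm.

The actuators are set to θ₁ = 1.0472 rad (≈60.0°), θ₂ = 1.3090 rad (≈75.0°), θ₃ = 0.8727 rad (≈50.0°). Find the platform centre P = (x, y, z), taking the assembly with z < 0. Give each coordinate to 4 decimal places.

(0.0074, -0.0597, -0.5009)

S1 = (0.2550·cos0.0°, 0.2550·sin0.0°, -0.1299) = (0.2550, 0.0000, -0.1299)
S2 = (0.2188·cos120.0°, 0.2188·sin120.0°, -0.1449) = (-0.1094, 0.1895, -0.1449)
φ3=240.0°: virtual centre (-0.1382, -0.2394, -0.1149), radius l
|S₂|²−|S₁|² = -0.0130;  |S₃|²−|S₁|² = 0.0077
linear system: -0.7288x+0.3790y = -0.0130−-0.0300z; -0.7864x+-0.4788y = 0.0077−0.0300z
Cramer: x(z) = 0.0051-0.0046z;  y(z) = -0.0245+0.0702z
quadratic in z: (1.0050)z²+(0.2587)z+(-0.1226)=0, √Δ=0.7481 → z ∈ {-0.5009, 0.2435}; z = -0.5009 (taking z<0)
x = 0.0074, y = -0.0597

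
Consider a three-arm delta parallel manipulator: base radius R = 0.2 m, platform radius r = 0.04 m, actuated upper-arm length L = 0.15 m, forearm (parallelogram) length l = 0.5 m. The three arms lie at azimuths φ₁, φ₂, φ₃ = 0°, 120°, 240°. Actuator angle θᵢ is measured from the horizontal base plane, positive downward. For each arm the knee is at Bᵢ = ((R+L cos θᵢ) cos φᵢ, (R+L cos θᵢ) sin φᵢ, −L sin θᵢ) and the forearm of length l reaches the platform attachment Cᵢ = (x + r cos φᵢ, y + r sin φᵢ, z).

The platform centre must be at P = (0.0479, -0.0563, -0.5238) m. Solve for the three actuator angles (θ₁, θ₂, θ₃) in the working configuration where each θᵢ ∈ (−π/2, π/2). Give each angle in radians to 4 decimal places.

rotate P by −φ1: (0.0479, -0.0563, -0.5238)
  e−x'=0.1121;  (l²−L²−(e−x')²−y'²−z²)/2L = -0.2087
  γ=atan2(-0.5238,0.1121)=-1.3600;  ψ=arccos(-0.3896)=1.9710;  θ1=γ+ψ≈0.6110
rotate P by −φ2: (-0.0727, -0.0133, -0.5238)
  A cos θ + B sin θ = C:  0.2327·cos θ + -0.5238·sin θ = -0.3373
  γ=atan2(-0.5238,0.2327)=-1.1527;  ψ=arccos(-0.5885)=2.2000;  θ2=γ+ψ≈1.0473
rotate P by −φ3: (0.0248, 0.0696, -0.5238)
  A=0.1352, B=-0.5238, C=(l²−L²−A²−y'²−z²)/(2L)=-0.2333
  √(A²+B²)=0.5410;  θ3 = -1.3182+2.0167 ≈ 0.6985

θ₁ = 0.6110, θ₂ = 1.0473, θ₃ = 0.6985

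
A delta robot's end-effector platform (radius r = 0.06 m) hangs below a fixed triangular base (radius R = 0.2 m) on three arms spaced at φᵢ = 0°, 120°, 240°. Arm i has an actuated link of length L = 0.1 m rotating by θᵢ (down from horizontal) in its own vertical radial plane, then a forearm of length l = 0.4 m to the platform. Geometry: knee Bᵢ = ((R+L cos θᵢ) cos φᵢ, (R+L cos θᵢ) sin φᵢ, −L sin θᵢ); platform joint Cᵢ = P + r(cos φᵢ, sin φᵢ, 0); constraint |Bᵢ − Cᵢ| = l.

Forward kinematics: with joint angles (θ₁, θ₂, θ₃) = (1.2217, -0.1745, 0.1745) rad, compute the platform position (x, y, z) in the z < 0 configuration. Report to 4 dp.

arm 1 at φ=0.0°: ρ1 = 0.1742;  centre 1 = (0.1742, 0.0000, -0.0940)
arm 2 at φ=120.0°: ρ2 = 0.2385;  centre 2 = (-0.1192, 0.2065, 0.0174)
φ3=240.0°: virtual centre (-0.1192, -0.2065, -0.0174), radius l
eliminate P² terms by subtracting sphere 1 from 2 and 3
[-0.5869 0.4131 0.2227]·P = 0.0180;  [-0.5869 -0.4131 0.1532]·P = 0.0180
Cramer: x(z) = -0.0307+0.3202z;  y(z) = 0.0000-0.0841z
into |P−centre ₁|² = l²: 1.1096z² + 0.0567z + -0.1092 = 0;  Δ = 0.4879;  z = -0.3403 or 0.2892 → z<0 root = -0.3403
x = -0.1396, y = 0.0286

(-0.1396, 0.0286, -0.3403)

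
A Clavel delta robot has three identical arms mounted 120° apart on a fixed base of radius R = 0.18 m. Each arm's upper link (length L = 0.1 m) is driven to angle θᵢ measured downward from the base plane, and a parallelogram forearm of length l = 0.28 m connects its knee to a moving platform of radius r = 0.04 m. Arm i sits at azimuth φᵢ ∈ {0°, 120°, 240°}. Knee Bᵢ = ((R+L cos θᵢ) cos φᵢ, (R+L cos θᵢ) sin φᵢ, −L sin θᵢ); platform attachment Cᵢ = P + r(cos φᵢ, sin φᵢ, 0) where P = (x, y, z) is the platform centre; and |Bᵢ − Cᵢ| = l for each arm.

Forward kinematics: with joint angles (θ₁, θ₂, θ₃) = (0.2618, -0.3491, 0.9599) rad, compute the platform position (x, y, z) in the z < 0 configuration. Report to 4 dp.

φ1=0.0°: virtual centre (0.2366, 0.0000, -0.0259), radius l
arm 2 at φ=120.0°: e+L cos θ2 = 0.2340;  centre 2 = (-0.1170, 0.2026, 0.0342)
centre 3 = (0.1974·cos240.0°, 0.1974·sin240.0°, -0.0819) = (-0.0987, -0.1709, -0.0819)
|centre ₂|²−|centre ₁|² = -0.0007;  |centre ₃|²−|centre ₁|² = -0.0110
linear system: -0.7072x+0.4052y = -0.0007−0.1202z; -0.6705x+-0.3418y = -0.0110−-0.1121z
det = 0.5135;  x = 0.0092+-0.0084z,  y = 0.0142+-0.3113z
into |P−centre ₁|² = l²: 1.0970z² + 0.0468z + -0.0258 = 0;  Δ = 0.1154;  z = -0.1762 or 0.1335 → z<0 root = -0.1762
x = 0.0106, y = 0.0690

(0.0106, 0.0690, -0.1762)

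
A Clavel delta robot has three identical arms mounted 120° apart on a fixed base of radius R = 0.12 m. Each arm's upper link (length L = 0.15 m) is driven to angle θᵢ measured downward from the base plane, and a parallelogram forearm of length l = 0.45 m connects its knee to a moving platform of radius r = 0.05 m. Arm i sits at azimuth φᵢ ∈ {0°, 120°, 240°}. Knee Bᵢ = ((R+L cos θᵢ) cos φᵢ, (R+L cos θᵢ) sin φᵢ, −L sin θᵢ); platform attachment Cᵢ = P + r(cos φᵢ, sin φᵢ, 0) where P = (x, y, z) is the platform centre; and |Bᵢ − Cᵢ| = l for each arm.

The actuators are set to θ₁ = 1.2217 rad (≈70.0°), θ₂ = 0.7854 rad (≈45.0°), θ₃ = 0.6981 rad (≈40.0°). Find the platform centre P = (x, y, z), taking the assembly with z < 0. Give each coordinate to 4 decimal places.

(-0.1173, -0.0164, -0.5221)

arm 1 at φ=0.0°: ρ1 = 0.1213;  centre 1 = (0.1213, 0.0000, -0.1410)
φ2=120.0°: virtual centre (-0.0880, 0.1525, -0.1061), radius l
arm 3 at φ=240.0°: ρ3 = 0.1849;  centre 3 = (-0.0925, -0.1601, -0.0964)
eliminate P² terms by subtracting sphere 1 from 2 and 3
plane₁₂: -0.4187x+0.3050y+0.0698z = 0.0077
det = 0.2645;  x = -0.0196+0.1872z,  y = -0.0017+0.0282z
sphere 1 gives Az²+Bz+C=0 with A=1.0358, B=0.2291, C=-0.1628;  B²−4AC=0.7270;  roots -0.5221, 0.3010;  negative root z = -0.5221
x = -0.1173, y = -0.0164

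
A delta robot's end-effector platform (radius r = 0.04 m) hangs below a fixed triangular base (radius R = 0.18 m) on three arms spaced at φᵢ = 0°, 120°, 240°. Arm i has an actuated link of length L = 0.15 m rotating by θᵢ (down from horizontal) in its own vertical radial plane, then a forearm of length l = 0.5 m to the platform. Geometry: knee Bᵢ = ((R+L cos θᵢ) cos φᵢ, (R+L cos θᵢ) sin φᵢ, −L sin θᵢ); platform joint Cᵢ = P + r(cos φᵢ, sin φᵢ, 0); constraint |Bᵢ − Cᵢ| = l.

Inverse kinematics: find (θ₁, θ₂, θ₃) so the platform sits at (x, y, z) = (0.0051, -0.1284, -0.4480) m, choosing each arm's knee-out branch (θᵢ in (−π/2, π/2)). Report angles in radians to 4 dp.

θ₁ = 0.3487, θ₂ = 0.7851, θ₃ = -0.0874

arm 1 (φ=0.0°): x'=0.0051, y'=-0.1284
  A=0.1349, B=-0.4480, C=(l²−L²−A²−y'²−z²)/(2L)=-0.0263
  γ=atan2(-0.4480,0.1349)=-1.2783;  ψ=arccos(-0.0562)=1.6270;  θ1=γ+ψ≈0.3487
φ2=120.0° → target in arm frame (-0.1137, 0.0598)
  A=0.2537, B=-0.4480, C=(l²−L²−A²−y'²−z²)/(2L)=-0.1372
  θ2 = atan2(B,A) + arccos(C/0.5149) = 0.7851
φ3=240.0° → target in arm frame (0.1086, 0.0686)
  A=0.0314, B=-0.4480, C=(l²−L²−A²−y'²−z²)/(2L)=0.0703
  θ3 = atan2(B,A) + arccos(C/0.4491) = -0.0874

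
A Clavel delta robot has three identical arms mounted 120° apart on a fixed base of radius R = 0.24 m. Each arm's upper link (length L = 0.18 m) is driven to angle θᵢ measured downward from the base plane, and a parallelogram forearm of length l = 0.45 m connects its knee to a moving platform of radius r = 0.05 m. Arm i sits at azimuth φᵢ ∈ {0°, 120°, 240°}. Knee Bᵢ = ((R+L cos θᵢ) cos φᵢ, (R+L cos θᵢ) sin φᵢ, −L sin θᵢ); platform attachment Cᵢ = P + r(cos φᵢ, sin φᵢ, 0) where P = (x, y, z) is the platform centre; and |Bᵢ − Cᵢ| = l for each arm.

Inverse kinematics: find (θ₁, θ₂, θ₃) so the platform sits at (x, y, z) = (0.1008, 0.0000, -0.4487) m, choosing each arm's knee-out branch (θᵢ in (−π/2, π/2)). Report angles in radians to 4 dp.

arm 1 (φ=0.0°): x'=0.1008, y'=0.0000
  e−x'=0.0892;  (l²−L²−(e−x')²−y'²−z²)/2L = -0.1089
  θ1 = atan2(B,A) + arccos(C/0.4575) = 0.4365
φ2=120.0° → target in arm frame (-0.0504, -0.0873)
  A cos θ + B sin θ = C:  0.2404·cos θ + -0.4487·sin θ = -0.2685
  √(A²+B²)=0.5090;  θ2 = -1.0789+2.1263 ≈ 1.0474
rotate P by −φ3: (-0.0504, 0.0873, -0.4487)
  A cos θ + B sin θ = C:  0.2404·cos θ + -0.4487·sin θ = -0.2685
  γ=atan2(-0.4487,0.2404)=-1.0789;  ψ=arccos(-0.5274)=2.1263;  θ3=γ+ψ≈1.0474

θ₁ = 0.4365, θ₂ = 1.0474, θ₃ = 1.0474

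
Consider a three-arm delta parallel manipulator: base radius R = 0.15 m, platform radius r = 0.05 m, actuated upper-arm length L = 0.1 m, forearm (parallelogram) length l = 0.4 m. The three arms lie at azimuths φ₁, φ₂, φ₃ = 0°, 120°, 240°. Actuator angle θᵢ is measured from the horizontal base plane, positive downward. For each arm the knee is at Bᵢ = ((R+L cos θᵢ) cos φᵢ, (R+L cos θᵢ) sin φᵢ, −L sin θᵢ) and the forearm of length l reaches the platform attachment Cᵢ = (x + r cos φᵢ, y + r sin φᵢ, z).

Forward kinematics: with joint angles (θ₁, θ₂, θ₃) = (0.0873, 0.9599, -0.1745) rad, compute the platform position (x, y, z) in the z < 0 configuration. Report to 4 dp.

(0.0444, -0.1302, -0.3536)

φ1=0.0°: virtual centre (0.1996, 0.0000, -0.0087), radius l
O2 = (0.1574·cos120.0°, 0.1574·sin120.0°, -0.0819) = (-0.0787, 0.1363, -0.0819)
O3 = (0.1985·cos240.0°, 0.1985·sin240.0°, 0.0174) = (-0.0992, -0.1719, 0.0174)
|O₂|²−|O₁|² = -0.0085;  |O₃|²−|O₁|² = -0.0002
plane₁₂: -0.5566x+0.2726y+-0.1464z = -0.0085
Cramer: x(z) = 0.0084-0.1019z;  y(z) = -0.0139+0.3289z
sphere 1 gives Az²+Bz+C=0 with A=1.1186, B=0.0473, C=-0.1232;  B²−4AC=0.5533;  roots -0.3536, 0.3114;  negative root z = -0.3536
x = 0.0444, y = -0.1302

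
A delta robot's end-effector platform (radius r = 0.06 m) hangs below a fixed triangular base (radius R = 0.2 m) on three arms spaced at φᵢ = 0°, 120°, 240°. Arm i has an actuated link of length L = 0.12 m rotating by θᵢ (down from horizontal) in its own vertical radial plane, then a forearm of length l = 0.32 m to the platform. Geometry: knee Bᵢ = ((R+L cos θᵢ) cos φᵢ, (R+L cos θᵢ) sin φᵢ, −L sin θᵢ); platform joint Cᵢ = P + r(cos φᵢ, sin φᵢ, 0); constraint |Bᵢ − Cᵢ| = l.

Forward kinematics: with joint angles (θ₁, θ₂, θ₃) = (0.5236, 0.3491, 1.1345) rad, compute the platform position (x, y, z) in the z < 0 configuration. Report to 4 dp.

(0.0263, 0.0745, -0.2824)

centre 1 = (0.2439·cos0.0°, 0.2439·sin0.0°, -0.0600) = (0.2439, 0.0000, -0.0600)
arm 2 at φ=120.0°: e+L cos θ2 = 0.2528;  centre 2 = (-0.1264, 0.2189, -0.0410)
centre 3 = (0.1907·cos240.0°, 0.1907·sin240.0°, -0.1088) = (-0.0954, -0.1652, -0.1088)
eliminate P² terms by subtracting sphere 1 from 2 and 3
plane₁₂: -0.7406x+0.4378y+0.0379z = 0.0025
Cramer: x(z) = 0.0105-0.0557z;  y(z) = 0.0235-0.1808z
into |P−centre ₁|² = l²: 1.0358z² + 0.1375z + -0.0438 = 0;  Δ = 0.2003;  z = -0.2824 or 0.1497 → z<0 root = -0.2824
x = 0.0263, y = 0.0745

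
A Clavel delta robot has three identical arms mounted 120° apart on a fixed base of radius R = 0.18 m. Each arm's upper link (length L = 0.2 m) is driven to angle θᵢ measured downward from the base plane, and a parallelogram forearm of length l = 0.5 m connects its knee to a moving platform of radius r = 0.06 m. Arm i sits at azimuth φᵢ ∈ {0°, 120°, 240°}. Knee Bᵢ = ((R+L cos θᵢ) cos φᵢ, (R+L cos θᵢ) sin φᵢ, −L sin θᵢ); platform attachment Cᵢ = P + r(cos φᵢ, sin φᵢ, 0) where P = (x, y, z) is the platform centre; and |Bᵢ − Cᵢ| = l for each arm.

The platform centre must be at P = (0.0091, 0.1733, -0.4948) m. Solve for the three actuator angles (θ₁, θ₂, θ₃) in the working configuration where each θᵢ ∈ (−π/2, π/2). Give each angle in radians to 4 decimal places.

θ₁ = 0.6107, θ₂ = 0.1745, θ₃ = 1.0471

arm 1 (φ=0.0°): x'=0.0091, y'=0.1733
  e−x'=0.1109;  (l²−L²−(e−x')²−y'²−z²)/2L = -0.1929
  γ=atan2(-0.4948,0.1109)=-1.3503;  ψ=arccos(-0.3804)=1.9610;  θ1=γ+ψ≈0.6107
rotate P by −φ2: (0.1455, -0.0945, -0.4948)
  A cos θ + B sin θ = C:  -0.0255·cos θ + -0.4948·sin θ = -0.1110
  √(A²+B²)=0.4955;  θ2 = -1.6224+1.7968 ≈ 0.1745
rotate P by −φ3: (-0.1546, -0.0788, -0.4948)
  A=0.2746, B=-0.4948, C=(l²−L²−A²−y'²−z²)/(2L)=-0.2911
  γ=atan2(-0.4948,0.2746)=-1.0641;  ψ=arccos(-0.5145)=2.1112;  θ3=γ+ψ≈1.0471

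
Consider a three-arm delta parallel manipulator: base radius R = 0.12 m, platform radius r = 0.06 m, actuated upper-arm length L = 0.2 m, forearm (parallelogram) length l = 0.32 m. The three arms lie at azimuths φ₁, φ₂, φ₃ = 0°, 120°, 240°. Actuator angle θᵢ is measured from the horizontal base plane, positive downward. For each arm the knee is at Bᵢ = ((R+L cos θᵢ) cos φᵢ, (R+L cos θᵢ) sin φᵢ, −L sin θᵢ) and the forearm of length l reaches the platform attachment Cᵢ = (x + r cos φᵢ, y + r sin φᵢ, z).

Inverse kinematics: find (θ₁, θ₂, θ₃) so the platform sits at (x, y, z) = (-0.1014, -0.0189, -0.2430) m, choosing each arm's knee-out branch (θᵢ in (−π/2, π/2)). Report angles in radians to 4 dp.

arm 1 (φ=0.0°): x'=-0.1014, y'=-0.0189
  A=0.1614, B=-0.2430, C=(l²−L²−A²−y'²−z²)/(2L)=-0.0576
  θ1 = atan2(B,A) + arccos(C/0.2917) = 0.7852
rotate P by −φ2: (0.0343, 0.0973, -0.2430)
  e−x'=0.0257;  (l²−L²−(e−x')²−y'²−z²)/2L = -0.0169
  γ=atan2(-0.2430,0.0257)=-1.4656;  ψ=arccos(-0.0692)=1.6401;  θ2=γ+ψ≈0.1745
rotate P by −φ3: (0.0671, -0.0784, -0.2430)
  A=-0.0071, B=-0.2430, C=(l²−L²−A²−y'²−z²)/(2L)=-0.0071
  θ3 = atan2(B,A) + arccos(C/0.2431) = 0.0001

θ₁ = 0.7852, θ₂ = 0.1745, θ₃ = 0.0001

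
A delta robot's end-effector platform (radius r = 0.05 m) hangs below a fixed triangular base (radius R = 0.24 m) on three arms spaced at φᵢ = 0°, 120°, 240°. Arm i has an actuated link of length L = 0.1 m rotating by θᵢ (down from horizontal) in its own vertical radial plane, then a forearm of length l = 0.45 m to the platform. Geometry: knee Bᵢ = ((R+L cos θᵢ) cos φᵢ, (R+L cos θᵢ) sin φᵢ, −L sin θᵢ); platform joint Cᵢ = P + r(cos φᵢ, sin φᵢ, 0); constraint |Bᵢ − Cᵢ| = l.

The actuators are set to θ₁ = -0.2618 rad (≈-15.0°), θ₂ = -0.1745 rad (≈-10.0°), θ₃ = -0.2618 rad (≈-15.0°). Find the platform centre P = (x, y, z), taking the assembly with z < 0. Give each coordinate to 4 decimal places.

(0.0028, -0.0048, -0.3233)

S1 = (0.2866·cos0.0°, 0.2866·sin0.0°, 0.0259) = (0.2866, 0.0000, 0.0259)
S2 = (0.2885·cos120.0°, 0.2885·sin120.0°, 0.0174) = (-0.1442, 0.2498, 0.0174)
arm 3 at φ=240.0°: ρ3 = 0.2866;  S3 = (-0.1433, -0.2482, 0.0259)
|S₂|²−|S₁|² = 0.0007;  |S₃|²−|S₁|² = 0.0000
[-0.8617 0.4997 -0.0170]·P = 0.0007;  [-0.8598 -0.4964 0.0000]·P = 0.0000
Cramer: x(z) = -0.0004-0.0099z;  y(z) = 0.0007+0.0171z
into |P−S₁|² = l²: 1.0004z² + -0.0461z + -0.1195 = 0;  Δ = 0.4801;  z = -0.3233 or 0.3694 → z<0 root = -0.3233
x = 0.0028, y = -0.0048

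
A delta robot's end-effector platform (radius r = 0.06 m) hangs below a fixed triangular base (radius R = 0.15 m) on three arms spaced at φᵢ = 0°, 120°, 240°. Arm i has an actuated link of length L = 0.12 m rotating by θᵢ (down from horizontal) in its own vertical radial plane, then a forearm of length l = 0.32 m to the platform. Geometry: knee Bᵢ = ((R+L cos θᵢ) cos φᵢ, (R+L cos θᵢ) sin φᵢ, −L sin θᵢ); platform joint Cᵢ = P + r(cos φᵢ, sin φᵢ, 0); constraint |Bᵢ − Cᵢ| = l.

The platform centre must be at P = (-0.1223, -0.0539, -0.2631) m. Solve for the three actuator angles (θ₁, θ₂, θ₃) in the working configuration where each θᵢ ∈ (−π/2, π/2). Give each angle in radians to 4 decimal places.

rotate P by −φ1: (-0.1223, -0.0539, -0.2631)
  A=0.2123, B=-0.2631, C=(l²−L²−A²−y'²−z²)/(2L)=-0.1217
  θ1 = atan2(B,A) + arccos(C/0.3381) = 1.0471
arm 2 (φ=120.0°): x'=0.0145, y'=0.1329
  A cos θ + B sin θ = C:  0.0755·cos θ + -0.2631·sin θ = -0.0191
  γ=atan2(-0.2631,0.0755)=-1.2912;  ψ=arccos(-0.0697)=1.6406;  θ2=γ+ψ≈0.3493
φ3=240.0° → target in arm frame (0.1078, -0.0790)
  A=-0.0178, B=-0.2631, C=(l²−L²−A²−y'²−z²)/(2L)=0.0509
  θ3 = atan2(B,A) + arccos(C/0.2637) = -0.2620

θ₁ = 1.0471, θ₂ = 0.3493, θ₃ = -0.2620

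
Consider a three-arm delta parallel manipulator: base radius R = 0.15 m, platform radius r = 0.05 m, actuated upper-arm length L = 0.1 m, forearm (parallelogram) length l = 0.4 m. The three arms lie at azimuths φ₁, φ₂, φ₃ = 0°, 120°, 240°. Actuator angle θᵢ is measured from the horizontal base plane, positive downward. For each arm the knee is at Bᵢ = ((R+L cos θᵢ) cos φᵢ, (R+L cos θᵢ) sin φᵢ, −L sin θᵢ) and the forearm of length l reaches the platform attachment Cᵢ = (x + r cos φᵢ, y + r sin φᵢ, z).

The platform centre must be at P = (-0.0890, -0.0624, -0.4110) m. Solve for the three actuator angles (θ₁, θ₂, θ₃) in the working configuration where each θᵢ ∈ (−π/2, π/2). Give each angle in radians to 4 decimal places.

arm 1 (φ=0.0°): x'=-0.0890, y'=-0.0624
  A=0.1890, B=-0.4110, C=(l²−L²−A²−y'²−z²)/(2L)=-0.2927
  √(A²+B²)=0.4524;  θ1 = -1.1398+2.2744 ≈ 1.1346
rotate P by −φ2: (-0.0095, 0.1083, -0.4110)
  e−x'=0.1095;  (l²−L²−(e−x')²−y'²−z²)/2L = -0.2132
  θ2 = atan2(B,A) + arccos(C/0.4253) = 0.7855
arm 3 (φ=240.0°): x'=0.0985, y'=-0.0459
  A cos θ + B sin θ = C:  0.0015·cos θ + -0.4110·sin θ = -0.1051
  θ3 = atan2(B,A) + arccos(C/0.4110) = 0.2622

θ₁ = 1.1346, θ₂ = 0.7855, θ₃ = 0.2622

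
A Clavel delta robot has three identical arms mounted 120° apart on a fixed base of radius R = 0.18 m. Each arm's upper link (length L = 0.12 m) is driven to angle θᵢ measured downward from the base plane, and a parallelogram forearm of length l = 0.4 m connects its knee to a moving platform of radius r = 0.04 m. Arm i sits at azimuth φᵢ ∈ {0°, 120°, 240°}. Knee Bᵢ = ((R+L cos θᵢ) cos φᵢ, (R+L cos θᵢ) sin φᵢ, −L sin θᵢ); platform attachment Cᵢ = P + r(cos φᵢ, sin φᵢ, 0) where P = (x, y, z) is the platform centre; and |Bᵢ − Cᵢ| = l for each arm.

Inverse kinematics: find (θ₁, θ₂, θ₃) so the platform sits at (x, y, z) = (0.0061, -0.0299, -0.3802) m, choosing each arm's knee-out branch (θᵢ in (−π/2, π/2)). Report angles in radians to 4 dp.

θ₁ = 0.5234, θ₂ = 0.6981, θ₃ = 0.4364

rotate P by −φ1: (0.0061, -0.0299, -0.3802)
  A=0.1339, B=-0.3802, C=(l²−L²−A²−y'²−z²)/(2L)=-0.0741
  √(A²+B²)=0.4031;  θ1 = -1.2322+1.7556 ≈ 0.5234
φ2=120.0° → target in arm frame (-0.0289, 0.0097)
  A cos θ + B sin θ = C:  0.1689·cos θ + -0.3802·sin θ = -0.1149
  γ=atan2(-0.3802,0.1689)=-1.1526;  ψ=arccos(-0.2763)=1.8507;  θ2=γ+ψ≈0.6981
φ3=240.0° → target in arm frame (0.0228, 0.0202)
  e−x'=0.1172;  (l²−L²−(e−x')²−y'²−z²)/2L = -0.0545
  θ3 = atan2(B,A) + arccos(C/0.3978) = 0.4364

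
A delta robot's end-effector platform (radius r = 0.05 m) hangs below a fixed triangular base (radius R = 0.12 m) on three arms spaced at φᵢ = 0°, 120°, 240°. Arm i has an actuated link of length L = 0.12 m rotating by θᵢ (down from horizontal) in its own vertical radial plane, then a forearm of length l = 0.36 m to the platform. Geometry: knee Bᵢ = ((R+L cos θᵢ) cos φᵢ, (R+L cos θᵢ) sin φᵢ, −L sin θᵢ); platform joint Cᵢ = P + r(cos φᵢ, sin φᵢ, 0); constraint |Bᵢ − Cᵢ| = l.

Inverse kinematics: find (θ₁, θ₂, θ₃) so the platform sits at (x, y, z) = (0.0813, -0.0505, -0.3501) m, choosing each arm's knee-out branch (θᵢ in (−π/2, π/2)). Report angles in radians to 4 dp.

θ₁ = 0.0875, θ₂ = 0.7857, θ₃ = 0.4369

rotate P by −φ1: (0.0813, -0.0505, -0.3501)
  e−x'=-0.0113;  (l²−L²−(e−x')²−y'²−z²)/2L = -0.0419
  γ=atan2(-0.3501,-0.0113)=-1.6031;  ψ=arccos(-0.1195)=1.6906;  θ1=γ+ψ≈0.0875
arm 2 (φ=120.0°): x'=-0.0844, y'=-0.0452
  A cos θ + B sin θ = C:  0.1544·cos θ + -0.3501·sin θ = -0.1385
  √(A²+B²)=0.3826;  θ2 = -1.1555+1.9412 ≈ 0.7857
φ3=240.0° → target in arm frame (0.0031, 0.0957)
  A=0.0669, B=-0.3501, C=(l²−L²−A²−y'²−z²)/(2L)=-0.0875
  √(A²+B²)=0.3564;  θ3 = -1.3819+1.8188 ≈ 0.4369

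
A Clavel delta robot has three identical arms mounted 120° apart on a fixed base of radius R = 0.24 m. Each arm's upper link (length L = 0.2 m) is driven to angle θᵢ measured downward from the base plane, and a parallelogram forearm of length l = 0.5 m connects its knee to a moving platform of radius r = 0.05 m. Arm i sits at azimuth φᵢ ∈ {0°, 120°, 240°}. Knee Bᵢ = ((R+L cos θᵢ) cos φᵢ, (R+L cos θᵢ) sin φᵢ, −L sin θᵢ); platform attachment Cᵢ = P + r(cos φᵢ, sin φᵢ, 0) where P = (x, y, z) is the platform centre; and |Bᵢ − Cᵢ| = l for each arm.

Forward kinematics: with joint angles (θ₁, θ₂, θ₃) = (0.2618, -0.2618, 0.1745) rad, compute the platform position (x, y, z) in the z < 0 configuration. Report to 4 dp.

(-0.0346, 0.0410, -0.3234)

S1 = (0.3832·cos0.0°, 0.3832·sin0.0°, -0.0518) = (0.3832, 0.0000, -0.0518)
S2 = (0.3832·cos120.0°, 0.3832·sin120.0°, 0.0518) = (-0.1916, 0.3318, 0.0518)
φ3=240.0°: virtual centre (-0.1935, -0.3351, -0.0347), radius l
subtract pairs → two planes through P
linear system: -1.1496x+0.6637y = 0.0000−0.2071z; -1.1533x+-0.6702y = 0.0014−0.0341z
det = 1.5359;  x = -0.0006+0.1051z,  y = -0.0011+-0.1300z
quadratic in z: (1.0279)z²+(0.0231)z+(-0.1000)=0, √Δ=0.6417 → z ∈ {-0.3234, 0.3009}; z = -0.3234 (taking z<0)
x = -0.0346, y = 0.0410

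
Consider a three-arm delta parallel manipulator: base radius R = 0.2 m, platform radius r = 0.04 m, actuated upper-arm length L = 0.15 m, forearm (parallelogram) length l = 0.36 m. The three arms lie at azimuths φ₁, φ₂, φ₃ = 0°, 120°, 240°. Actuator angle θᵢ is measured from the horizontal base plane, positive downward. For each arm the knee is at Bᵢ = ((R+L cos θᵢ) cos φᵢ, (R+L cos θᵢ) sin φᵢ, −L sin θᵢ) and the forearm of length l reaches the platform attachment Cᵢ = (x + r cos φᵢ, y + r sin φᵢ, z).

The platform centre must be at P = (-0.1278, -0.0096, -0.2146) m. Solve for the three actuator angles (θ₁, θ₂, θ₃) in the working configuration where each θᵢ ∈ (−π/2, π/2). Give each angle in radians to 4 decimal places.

θ₁ = 1.1346, θ₂ = -0.0872, θ₃ = -0.2623

φ1=0.0° → target in arm frame (-0.1278, -0.0096)
  A=0.2878, B=-0.2146, C=(l²−L²−A²−y'²−z²)/(2L)=-0.0729
  √(A²+B²)=0.3590;  θ1 = -0.6407+1.7753 ≈ 1.1346
φ2=120.0° → target in arm frame (0.0556, 0.1155)
  A cos θ + B sin θ = C:  0.1044·cos θ + -0.2146·sin θ = 0.1227
  γ=atan2(-0.2146,0.1044)=-1.1180;  ψ=arccos(0.5141)=1.0308;  θ2=γ+ψ≈-0.0872
rotate P by −φ3: (0.0722, -0.1059, -0.2146)
  A=0.0878, B=-0.2146, C=(l²−L²−A²−y'²−z²)/(2L)=0.1404
  √(A²+B²)=0.2319;  θ3 = -1.1825+0.9202 ≈ -0.2623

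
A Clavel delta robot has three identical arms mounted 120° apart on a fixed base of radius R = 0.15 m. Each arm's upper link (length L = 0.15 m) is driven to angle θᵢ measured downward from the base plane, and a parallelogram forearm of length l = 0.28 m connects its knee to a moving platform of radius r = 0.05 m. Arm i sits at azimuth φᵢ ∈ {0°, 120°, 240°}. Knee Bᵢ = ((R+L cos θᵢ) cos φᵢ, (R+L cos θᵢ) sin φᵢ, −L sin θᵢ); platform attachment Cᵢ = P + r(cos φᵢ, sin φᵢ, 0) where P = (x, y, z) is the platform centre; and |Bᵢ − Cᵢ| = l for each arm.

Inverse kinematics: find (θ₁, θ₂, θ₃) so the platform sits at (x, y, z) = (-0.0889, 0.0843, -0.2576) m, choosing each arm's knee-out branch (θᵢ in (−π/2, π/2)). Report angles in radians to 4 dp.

θ₁ = 1.2219, θ₂ = 0.0876, θ₃ = 0.9599

rotate P by −φ1: (-0.0889, 0.0843, -0.2576)
  e−x'=0.1889;  (l²−L²−(e−x')²−y'²−z²)/2L = -0.1775
  θ1 = atan2(B,A) + arccos(C/0.3194) = 1.2219
rotate P by −φ2: (0.1175, 0.0348, -0.2576)
  A=-0.0175, B=-0.2576, C=(l²−L²−A²−y'²−z²)/(2L)=-0.0399
  θ2 = atan2(B,A) + arccos(C/0.2582) = 0.0876
arm 3 (φ=240.0°): x'=-0.0286, y'=-0.1191
  A=0.1286, B=-0.2576, C=(l²−L²−A²−y'²−z²)/(2L)=-0.1373
  √(A²+B²)=0.2879;  θ3 = -1.1079+2.0678 ≈ 0.9599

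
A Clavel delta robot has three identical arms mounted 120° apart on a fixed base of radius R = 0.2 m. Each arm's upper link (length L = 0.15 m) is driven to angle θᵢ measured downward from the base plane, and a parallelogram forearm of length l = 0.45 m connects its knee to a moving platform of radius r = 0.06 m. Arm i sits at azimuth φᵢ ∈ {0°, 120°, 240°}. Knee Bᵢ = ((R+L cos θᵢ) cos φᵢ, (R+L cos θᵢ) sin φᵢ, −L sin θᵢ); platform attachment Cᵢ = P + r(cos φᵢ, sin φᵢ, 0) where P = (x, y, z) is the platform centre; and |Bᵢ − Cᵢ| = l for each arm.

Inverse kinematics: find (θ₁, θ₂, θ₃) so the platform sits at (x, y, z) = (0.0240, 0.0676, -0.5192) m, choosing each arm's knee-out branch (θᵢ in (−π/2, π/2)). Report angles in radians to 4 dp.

θ₁ = 0.9596, θ₂ = 0.8725, θ₃ = 1.3086

arm 1 (φ=0.0°): x'=0.0240, y'=0.0676
  e−x'=0.1160;  (l²−L²−(e−x')²−y'²−z²)/2L = -0.3586
  √(A²+B²)=0.5320;  θ1 = -1.3510+2.3106 ≈ 0.9596
φ2=120.0° → target in arm frame (0.0465, -0.0546)
  A cos θ + B sin θ = C:  0.0935·cos θ + -0.5192·sin θ = -0.3376
  θ2 = atan2(B,A) + arccos(C/0.5275) = 0.8725
φ3=240.0° → target in arm frame (-0.0705, -0.0130)
  A cos θ + B sin θ = C:  0.2105·cos θ + -0.5192·sin θ = -0.4469
  γ=atan2(-0.5192,0.2105)=-1.1855;  ψ=arccos(-0.7976)=2.4942;  θ3=γ+ψ≈1.3086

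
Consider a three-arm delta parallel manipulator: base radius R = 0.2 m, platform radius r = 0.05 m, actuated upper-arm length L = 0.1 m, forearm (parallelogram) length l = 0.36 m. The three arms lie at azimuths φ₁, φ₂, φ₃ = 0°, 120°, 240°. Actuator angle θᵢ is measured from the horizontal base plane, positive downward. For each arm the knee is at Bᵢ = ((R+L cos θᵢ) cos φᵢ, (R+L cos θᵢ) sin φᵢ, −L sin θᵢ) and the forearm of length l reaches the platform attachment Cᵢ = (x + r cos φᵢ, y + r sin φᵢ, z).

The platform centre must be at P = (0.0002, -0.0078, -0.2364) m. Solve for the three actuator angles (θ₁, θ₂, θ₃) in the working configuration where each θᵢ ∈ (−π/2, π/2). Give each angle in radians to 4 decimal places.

θ₁ = -0.2628, θ₂ = -0.1744, θ₃ = -0.3502

arm 1 (φ=0.0°): x'=0.0002, y'=-0.0078
  A cos θ + B sin θ = C:  0.1498·cos θ + -0.2364·sin θ = 0.2061
  θ1 = atan2(B,A) + arccos(C/0.2799) = -0.2628
arm 2 (φ=120.0°): x'=-0.0069, y'=0.0037
  A=0.1569, B=-0.2364, C=(l²−L²−A²−y'²−z²)/(2L)=0.1955
  θ2 = atan2(B,A) + arccos(C/0.2837) = -0.1744
rotate P by −φ3: (0.0067, 0.0041, -0.2364)
  e−x'=0.1433;  (l²−L²−(e−x')²−y'²−z²)/2L = 0.2158
  √(A²+B²)=0.2765;  θ3 = -1.0257+0.6755 ≈ -0.3502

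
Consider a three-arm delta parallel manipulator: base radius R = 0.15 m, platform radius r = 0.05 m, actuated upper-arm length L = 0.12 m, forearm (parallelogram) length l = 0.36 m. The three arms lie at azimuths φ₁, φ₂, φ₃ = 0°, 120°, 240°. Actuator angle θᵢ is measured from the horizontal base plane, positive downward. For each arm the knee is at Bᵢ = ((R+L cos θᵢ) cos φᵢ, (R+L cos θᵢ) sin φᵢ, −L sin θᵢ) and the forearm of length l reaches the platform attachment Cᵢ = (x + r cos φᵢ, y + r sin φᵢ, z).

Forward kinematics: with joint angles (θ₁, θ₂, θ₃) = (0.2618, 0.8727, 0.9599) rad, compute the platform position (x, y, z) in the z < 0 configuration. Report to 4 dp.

φ1=0.0°: virtual centre (0.2159, 0.0000, -0.0311), radius l
arm 2 at φ=120.0°: ρ2 = 0.1771;  O2 = (-0.0886, 0.1534, -0.0919)
arm 3 at φ=240.0°: ρ3 = 0.1688;  O3 = (-0.0844, -0.1462, -0.0983)
subtract pairs → two planes through P
linear system: -0.6090x+0.3068y = -0.0078−-0.1217z; -0.6007x+-0.2924y = -0.0094−-0.1345z
Cramer: x(z) = 0.0142-0.2121z;  y(z) = 0.0030-0.0242z
sphere 1 gives Az²+Bz+C=0 with A=1.0456, B=0.1475, C=-0.0880;  B²−4AC=0.3896;  roots -0.3690, 0.2279;  negative root z = -0.3690
x = 0.0925, y = 0.0119

(0.0925, 0.0119, -0.3690)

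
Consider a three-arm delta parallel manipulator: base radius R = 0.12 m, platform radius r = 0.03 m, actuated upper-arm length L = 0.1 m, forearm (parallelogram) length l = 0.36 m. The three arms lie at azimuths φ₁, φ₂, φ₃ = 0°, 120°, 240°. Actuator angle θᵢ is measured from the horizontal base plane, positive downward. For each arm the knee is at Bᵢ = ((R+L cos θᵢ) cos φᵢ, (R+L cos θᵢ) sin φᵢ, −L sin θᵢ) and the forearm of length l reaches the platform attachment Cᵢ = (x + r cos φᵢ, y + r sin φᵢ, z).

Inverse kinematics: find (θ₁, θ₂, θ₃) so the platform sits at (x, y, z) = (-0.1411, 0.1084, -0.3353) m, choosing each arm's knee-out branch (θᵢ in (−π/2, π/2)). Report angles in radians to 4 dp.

φ1=0.0° → target in arm frame (-0.1411, 0.1084)
  A cos θ + B sin θ = C:  0.2311·cos θ + -0.3353·sin θ = -0.2899
  θ1 = atan2(B,A) + arccos(C/0.4072) = 1.3957
rotate P by −φ2: (0.1644, 0.0680, -0.3353)
  A=-0.0744, B=-0.3353, C=(l²−L²−A²−y'²−z²)/(2L)=-0.0149
  θ2 = atan2(B,A) + arccos(C/0.3435) = -0.1749
rotate P by −φ3: (-0.0233, -0.1764, -0.3353)
  A cos θ + B sin θ = C:  0.1133·cos θ + -0.3353·sin θ = -0.1839
  θ3 = atan2(B,A) + arccos(C/0.3539) = 0.8724

θ₁ = 1.3957, θ₂ = -0.1749, θ₃ = 0.8724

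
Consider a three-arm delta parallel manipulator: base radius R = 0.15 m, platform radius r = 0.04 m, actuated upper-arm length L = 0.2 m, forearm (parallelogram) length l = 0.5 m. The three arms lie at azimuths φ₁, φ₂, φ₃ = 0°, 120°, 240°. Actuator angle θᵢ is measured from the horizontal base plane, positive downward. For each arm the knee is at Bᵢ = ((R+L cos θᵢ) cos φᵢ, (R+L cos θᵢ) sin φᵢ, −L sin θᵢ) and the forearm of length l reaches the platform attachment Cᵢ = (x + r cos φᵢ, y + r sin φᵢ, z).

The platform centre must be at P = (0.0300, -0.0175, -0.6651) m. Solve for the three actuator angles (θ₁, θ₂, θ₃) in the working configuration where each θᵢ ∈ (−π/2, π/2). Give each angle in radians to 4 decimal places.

arm 1 (φ=0.0°): x'=0.0300, y'=-0.0175
  e−x'=0.0800;  (l²−L²−(e−x')²−y'²−z²)/2L = -0.5977
  γ=atan2(-0.6651,0.0800)=-1.4511;  ψ=arccos(-0.8922)=2.6729;  θ1=γ+ψ≈1.2218
φ2=120.0° → target in arm frame (-0.0302, -0.0172)
  A=0.1402, B=-0.6651, C=(l²−L²−A²−y'²−z²)/(2L)=-0.6307
  √(A²+B²)=0.6797;  θ2 = -1.3631+2.7597 ≈ 1.3966
arm 3 (φ=240.0°): x'=0.0002, y'=0.0347
  e−x'=0.1098;  (l²−L²−(e−x')²−y'²−z²)/2L = -0.6141
  γ=atan2(-0.6651,0.1098)=-1.4071;  ψ=arccos(-0.9109)=2.7164;  θ3=γ+ψ≈1.3092

θ₁ = 1.2218, θ₂ = 1.3966, θ₃ = 1.3092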